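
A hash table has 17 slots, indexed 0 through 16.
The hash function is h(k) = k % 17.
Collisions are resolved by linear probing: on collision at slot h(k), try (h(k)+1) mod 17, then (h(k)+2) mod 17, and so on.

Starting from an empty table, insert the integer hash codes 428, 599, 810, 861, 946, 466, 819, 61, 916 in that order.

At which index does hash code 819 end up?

5

Insert 428: h=3, slot 3 empty -> index 3.
Insert 599: h=4, slot 4 empty -> index 4.
Insert 810: h=11, slot 11 empty -> index 11.
Insert 861: h=11, slot 11 occupied -> index 12.
Insert 946: h=11, slots 11,12 occupied -> index 13.
Insert 466: h=7, slot 7 empty -> index 7.
Insert 819: h=3, slots 3,4 occupied -> index 5.
Insert 61: h=10, slot 10 empty -> index 10.
Insert 916: h=15, slot 15 empty -> index 15.
Table: [-, -, -, 428, 599, 819, -, 466, -, -, 61, 810, 861, 946, -, 916, -]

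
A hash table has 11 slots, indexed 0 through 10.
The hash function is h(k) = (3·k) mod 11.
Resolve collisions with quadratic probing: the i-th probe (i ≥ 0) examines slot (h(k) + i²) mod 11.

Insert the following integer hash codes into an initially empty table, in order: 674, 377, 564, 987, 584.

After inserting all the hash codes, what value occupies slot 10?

674 hashes to 9; slot 9 is free → place at 9.
377 hashes to 9; 9 taken → place at 10.
564 hashes to 9; 9,10 taken → place at 2.
987 hashes to 2; 2 taken → place at 3.
584 hashes to 3; 3 taken → place at 4.
Table: [., ., 564, 987, 584, ., ., ., ., 674, 377]

377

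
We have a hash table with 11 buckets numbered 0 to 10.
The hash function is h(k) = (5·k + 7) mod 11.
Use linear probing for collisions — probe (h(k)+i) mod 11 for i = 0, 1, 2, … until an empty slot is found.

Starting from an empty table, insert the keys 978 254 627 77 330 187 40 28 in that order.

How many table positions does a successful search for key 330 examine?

3

978 hashes to 2; slot 2 is free => place at 2.
254 hashes to 1; slot 1 is free => place at 1.
627 hashes to 7; slot 7 is free => place at 7.
77 hashes to 7; 7 taken => place at 8.
330 hashes to 7; 7,8 taken => place at 9.
187 hashes to 7; 7,8,9 taken => place at 10.
40 hashes to 9; 9,10 taken => place at 0.
28 hashes to 4; slot 4 is free => place at 4.
Table: [40, 254, 978, ., 28, ., ., 627, 77, 330, 187]
Lookup 330: h=7, probe 7,8,9 → found at 9.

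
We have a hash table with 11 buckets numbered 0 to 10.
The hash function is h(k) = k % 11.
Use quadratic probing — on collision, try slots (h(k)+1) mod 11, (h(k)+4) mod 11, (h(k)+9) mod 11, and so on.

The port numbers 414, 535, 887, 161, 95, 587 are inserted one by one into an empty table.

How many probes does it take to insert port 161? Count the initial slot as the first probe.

414 hashes to 7; slot 7 is free => place at 7.
535 hashes to 7; 7 taken => place at 8.
887 hashes to 7; 7,8 taken => place at 0.
161 hashes to 7; 7,8,0 taken => place at 5.
95 hashes to 7; 7,8,0,5 taken => place at 1.
587 hashes to 4; slot 4 is free => place at 4.
Table: [887, 95, ., ., 587, 161, ., 414, 535, ., .]

4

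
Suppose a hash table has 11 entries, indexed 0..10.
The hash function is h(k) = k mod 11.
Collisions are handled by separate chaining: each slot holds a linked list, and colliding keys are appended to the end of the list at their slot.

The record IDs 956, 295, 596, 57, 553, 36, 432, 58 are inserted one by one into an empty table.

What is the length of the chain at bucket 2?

2

956 → bucket 10
295 → bucket 9
596 → bucket 2
57 → bucket 2 (collision)
553 → bucket 3
36 → bucket 3 (collision)
432 → bucket 3 (collision)
58 → bucket 3 (collision)
Final buckets:
0: .
1: .
2: 596 -> 57
3: 553 -> 36 -> 432 -> 58
4: .
5: .
6: .
7: .
8: .
9: 295
10: 956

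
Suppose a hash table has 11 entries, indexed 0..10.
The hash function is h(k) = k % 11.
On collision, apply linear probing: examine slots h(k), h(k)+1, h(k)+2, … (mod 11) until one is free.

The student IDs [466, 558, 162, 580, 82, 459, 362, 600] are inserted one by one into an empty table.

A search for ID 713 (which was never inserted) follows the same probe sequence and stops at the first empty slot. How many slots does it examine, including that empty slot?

5

466: h=4 => slot 4
558: h=8 => slot 8
162: h=8, probe 8,9 => slot 9
580: h=8, probe 8,9,10 => slot 10
82: h=5 => slot 5
459: h=8, probe 8,9,10,0 => slot 0
362: h=10, probe 10,0,1 => slot 1
600: h=6 => slot 6
Table: [459, 362, ., ., 466, 82, 600, ., 558, 162, 580]
Lookup 713: h=9, probe 9,10,0,1,2 → slot 2 empty, not found.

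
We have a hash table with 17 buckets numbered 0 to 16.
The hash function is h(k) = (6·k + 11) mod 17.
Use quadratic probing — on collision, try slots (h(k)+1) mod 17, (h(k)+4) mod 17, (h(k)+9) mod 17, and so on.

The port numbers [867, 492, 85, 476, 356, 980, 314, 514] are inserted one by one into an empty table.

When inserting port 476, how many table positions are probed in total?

3

Insert 867: h=11, slot 11 empty → index 11.
Insert 492: h=5, slot 5 empty → index 5.
Insert 85: h=11, slot 11 occupied → index 12.
Insert 476: h=11, slots 11,12 occupied → index 15.
Insert 356: h=5, slot 5 occupied → index 6.
Insert 980: h=9, slot 9 empty → index 9.
Insert 314: h=8, slot 8 empty → index 8.
Insert 514: h=1, slot 1 empty → index 1.
Table: [_, 514, _, _, _, 492, 356, _, 314, 980, _, 867, 85, _, _, 476, _]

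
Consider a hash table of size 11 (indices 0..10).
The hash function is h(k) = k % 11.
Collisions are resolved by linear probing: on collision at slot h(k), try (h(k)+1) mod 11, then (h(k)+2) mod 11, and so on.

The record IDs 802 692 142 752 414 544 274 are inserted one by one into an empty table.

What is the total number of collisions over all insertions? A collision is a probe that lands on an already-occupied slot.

Insert 802: h=10, slot 10 empty => index 10.
Insert 692: h=10, slot 10 occupied => index 0.
Insert 142: h=10, slots 10,0 occupied => index 1.
Insert 752: h=4, slot 4 empty => index 4.
Insert 414: h=7, slot 7 empty => index 7.
Insert 544: h=5, slot 5 empty => index 5.
Insert 274: h=10, slots 10,0,1 occupied => index 2.
Table: [692, 142, 274, ., 752, 544, ., 414, ., ., 802]

6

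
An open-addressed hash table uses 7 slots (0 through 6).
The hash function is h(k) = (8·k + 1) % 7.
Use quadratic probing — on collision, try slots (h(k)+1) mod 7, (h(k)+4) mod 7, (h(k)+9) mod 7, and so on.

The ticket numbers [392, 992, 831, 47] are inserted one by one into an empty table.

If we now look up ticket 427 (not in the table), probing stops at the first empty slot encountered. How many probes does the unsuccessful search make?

Insert 392: h=1, slot 1 empty => index 1.
Insert 992: h=6, slot 6 empty => index 6.
Insert 831: h=6, slot 6 occupied => index 0.
Insert 47: h=6, slots 6,0 occupied => index 3.
Table: [831, 392, _, 47, _, _, 992]
Lookup 427: h=1, probe 1,2 → slot 2 empty, not found.

2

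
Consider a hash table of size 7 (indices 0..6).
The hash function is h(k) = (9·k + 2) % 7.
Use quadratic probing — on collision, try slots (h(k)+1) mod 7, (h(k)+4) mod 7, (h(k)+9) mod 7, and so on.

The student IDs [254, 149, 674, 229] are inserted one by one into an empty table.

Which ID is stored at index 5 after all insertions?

229

254: h=6 → slot 6
149: h=6, probe 6,0 → slot 0
674: h=6, probe 6,0,3 → slot 3
229: h=5 → slot 5
Table: [149, ., ., 674, ., 229, 254]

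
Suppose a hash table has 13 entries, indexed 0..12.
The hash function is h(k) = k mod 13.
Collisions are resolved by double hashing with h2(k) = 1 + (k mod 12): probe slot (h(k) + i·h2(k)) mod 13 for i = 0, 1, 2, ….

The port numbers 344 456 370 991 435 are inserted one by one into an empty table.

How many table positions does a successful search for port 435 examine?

2

Insert 344: h=6, slot 6 empty => index 6.
Insert 456: h=1, slot 1 empty => index 1.
Insert 370: h=6, h2=11, slot 6 occupied => index 4.
Insert 991: h=3, slot 3 empty => index 3.
Insert 435: h=6, h2=4, slot 6 occupied => index 10.
Table: [∅, 456, ∅, 991, 370, ∅, 344, ∅, ∅, ∅, 435, ∅, ∅]
Lookup 435: h=6, h2=4, probe 6,10 → found at 10.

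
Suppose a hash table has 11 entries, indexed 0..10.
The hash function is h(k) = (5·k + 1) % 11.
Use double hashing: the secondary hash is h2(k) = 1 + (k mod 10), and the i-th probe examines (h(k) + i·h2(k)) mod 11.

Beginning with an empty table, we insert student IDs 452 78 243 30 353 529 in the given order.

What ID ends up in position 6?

452

Insert 452: h=6, slot 6 empty → index 6.
Insert 78: h=6, h2=9, slot 6 occupied → index 4.
Insert 243: h=6, h2=4, slot 6 occupied → index 10.
Insert 30: h=8, slot 8 empty → index 8.
Insert 353: h=6, h2=4, slots 6,10 occupied → index 3.
Insert 529: h=6, h2=10, slot 6 occupied → index 5.
Table: [_, _, _, 353, 78, 529, 452, _, 30, _, 243]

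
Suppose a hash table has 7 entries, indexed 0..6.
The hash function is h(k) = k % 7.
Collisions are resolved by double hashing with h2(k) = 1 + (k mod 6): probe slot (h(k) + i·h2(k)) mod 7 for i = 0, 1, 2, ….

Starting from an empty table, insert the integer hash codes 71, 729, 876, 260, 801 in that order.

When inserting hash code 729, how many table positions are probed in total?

2

Insert 71: h=1, slot 1 empty → index 1.
Insert 729: h=1, h2=4, slot 1 occupied → index 5.
Insert 876: h=1, h2=1, slot 1 occupied → index 2.
Insert 260: h=1, h2=3, slot 1 occupied → index 4.
Insert 801: h=3, slot 3 empty → index 3.
Table: [∅, 71, 876, 801, 260, 729, ∅]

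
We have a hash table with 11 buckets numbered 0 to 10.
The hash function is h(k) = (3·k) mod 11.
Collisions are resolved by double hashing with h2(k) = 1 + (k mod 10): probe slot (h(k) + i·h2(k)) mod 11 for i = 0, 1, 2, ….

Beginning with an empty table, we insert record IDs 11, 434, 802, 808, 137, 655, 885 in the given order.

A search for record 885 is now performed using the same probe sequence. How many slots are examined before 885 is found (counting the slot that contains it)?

2

11 hashes to 0; slot 0 is free => place at 0.
434 hashes to 4; slot 4 is free => place at 4.
802 hashes to 8; slot 8 is free => place at 8.
808 hashes to 4, h2=9; 4 taken => place at 2.
137 hashes to 4, h2=8; 4 taken => place at 1.
655 hashes to 7; slot 7 is free => place at 7.
885 hashes to 4, h2=6; 4 taken => place at 10.
Table: [11, 137, 808, —, 434, —, —, 655, 802, —, 885]
Lookup 885: h=4, h2=6, probe 4,10 → found at 10.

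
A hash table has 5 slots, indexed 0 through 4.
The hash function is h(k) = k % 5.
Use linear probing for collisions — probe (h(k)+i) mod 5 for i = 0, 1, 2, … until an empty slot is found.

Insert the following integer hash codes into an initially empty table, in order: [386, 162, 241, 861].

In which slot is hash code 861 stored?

4

Insert 386: h=1, slot 1 empty → index 1.
Insert 162: h=2, slot 2 empty → index 2.
Insert 241: h=1, slots 1,2 occupied → index 3.
Insert 861: h=1, slots 1,2,3 occupied → index 4.
Table: [., 386, 162, 241, 861]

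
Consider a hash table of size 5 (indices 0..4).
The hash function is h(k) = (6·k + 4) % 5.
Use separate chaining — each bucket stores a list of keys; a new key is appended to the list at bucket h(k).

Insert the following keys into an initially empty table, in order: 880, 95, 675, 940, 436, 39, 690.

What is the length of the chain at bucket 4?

5

880 -> bucket 4
95 -> bucket 4 (collision)
675 -> bucket 4 (collision)
940 -> bucket 4 (collision)
436 -> bucket 0
39 -> bucket 3
690 -> bucket 4 (collision)
Final buckets:
0: 436
1: —
2: —
3: 39
4: 880 -> 95 -> 675 -> 940 -> 690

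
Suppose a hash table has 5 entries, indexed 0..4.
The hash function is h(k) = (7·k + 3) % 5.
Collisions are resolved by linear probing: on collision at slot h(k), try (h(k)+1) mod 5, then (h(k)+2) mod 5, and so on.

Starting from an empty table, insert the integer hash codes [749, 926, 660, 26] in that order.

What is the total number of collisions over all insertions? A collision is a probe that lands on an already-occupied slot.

2

Insert 749: h=1, slot 1 empty → index 1.
Insert 926: h=0, slot 0 empty → index 0.
Insert 660: h=3, slot 3 empty → index 3.
Insert 26: h=0, slots 0,1 occupied → index 2.
Table: [926, 749, 26, 660, ∅]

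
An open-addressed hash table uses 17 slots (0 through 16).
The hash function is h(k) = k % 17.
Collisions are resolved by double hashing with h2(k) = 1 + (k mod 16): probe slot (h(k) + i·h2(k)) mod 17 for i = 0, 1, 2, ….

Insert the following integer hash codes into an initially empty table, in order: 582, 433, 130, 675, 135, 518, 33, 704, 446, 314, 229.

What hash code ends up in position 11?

582: h=4 => slot 4
433: h=8 => slot 8
130: h=11 => slot 11
675: h=12 => slot 12
135: h=16 => slot 16
518: h=8, h2=7, probe 8,15 => slot 15
33: h=16, h2=2, probe 16,1 => slot 1
704: h=7 => slot 7
446: h=4, h2=15, probe 4,2 => slot 2
314: h=8, h2=11, probe 8,2,13 => slot 13
229: h=8, h2=6, probe 8,14 => slot 14
Table: [., 33, 446, ., 582, ., ., 704, 433, ., ., 130, 675, 314, 229, 518, 135]

130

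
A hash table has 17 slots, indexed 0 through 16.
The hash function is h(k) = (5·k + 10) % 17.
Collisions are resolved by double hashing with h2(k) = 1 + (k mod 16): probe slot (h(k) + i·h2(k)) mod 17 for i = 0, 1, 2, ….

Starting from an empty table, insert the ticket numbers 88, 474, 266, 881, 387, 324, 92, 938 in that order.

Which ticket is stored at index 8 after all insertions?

88

Insert 88: h=8, slot 8 empty => index 8.
Insert 474: h=0, slot 0 empty => index 0.
Insert 266: h=14, slot 14 empty => index 14.
Insert 881: h=12, slot 12 empty => index 12.
Insert 387: h=7, slot 7 empty => index 7.
Insert 324: h=15, slot 15 empty => index 15.
Insert 92: h=11, slot 11 empty => index 11.
Insert 938: h=8, h2=11, slot 8 occupied => index 2.
Table: [474, —, 938, —, —, —, —, 387, 88, —, —, 92, 881, —, 266, 324, —]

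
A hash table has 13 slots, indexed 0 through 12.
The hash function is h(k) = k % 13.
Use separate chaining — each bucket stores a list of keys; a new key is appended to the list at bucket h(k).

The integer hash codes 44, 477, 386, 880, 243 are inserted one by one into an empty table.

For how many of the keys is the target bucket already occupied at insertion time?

3

Insert 44: h=5, bucket 5 empty → new chain.
Insert 477: h=9, bucket 9 empty → new chain.
Insert 386: h=9, bucket 9 nonempty → append to chain.
Insert 880: h=9, bucket 9 nonempty → append to chain.
Insert 243: h=9, bucket 9 nonempty → append to chain.
Final buckets:
0: _
1: _
2: _
3: _
4: _
5: 44
6: _
7: _
8: _
9: 477 -> 386 -> 880 -> 243
10: _
11: _
12: _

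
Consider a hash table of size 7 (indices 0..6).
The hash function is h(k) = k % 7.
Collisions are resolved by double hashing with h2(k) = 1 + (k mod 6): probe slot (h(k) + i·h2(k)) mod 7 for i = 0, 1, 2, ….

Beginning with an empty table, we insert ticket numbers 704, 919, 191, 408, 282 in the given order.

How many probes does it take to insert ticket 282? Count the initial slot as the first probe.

704: h=4 => slot 4
919: h=2 => slot 2
191: h=2, h2=6, probe 2,1 => slot 1
408: h=2, h2=1, probe 2,3 => slot 3
282: h=2, h2=1, probe 2,3,4,5 => slot 5
Table: [_, 191, 919, 408, 704, 282, _]

4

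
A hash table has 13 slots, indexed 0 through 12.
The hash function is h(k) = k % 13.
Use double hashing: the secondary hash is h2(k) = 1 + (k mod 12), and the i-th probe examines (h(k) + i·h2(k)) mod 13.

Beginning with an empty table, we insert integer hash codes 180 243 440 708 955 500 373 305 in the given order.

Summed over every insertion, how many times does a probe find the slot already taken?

Insert 180: h=11, slot 11 empty => index 11.
Insert 243: h=9, slot 9 empty => index 9.
Insert 440: h=11, h2=9, slot 11 occupied => index 7.
Insert 708: h=6, slot 6 empty => index 6.
Insert 955: h=6, h2=8, slot 6 occupied => index 1.
Insert 500: h=6, h2=9, slot 6 occupied => index 2.
Insert 373: h=9, h2=2, slots 9,11 occupied => index 0.
Insert 305: h=6, h2=6, slot 6 occupied => index 12.
Table: [373, 955, 500, -, -, -, 708, 440, -, 243, -, 180, 305]

6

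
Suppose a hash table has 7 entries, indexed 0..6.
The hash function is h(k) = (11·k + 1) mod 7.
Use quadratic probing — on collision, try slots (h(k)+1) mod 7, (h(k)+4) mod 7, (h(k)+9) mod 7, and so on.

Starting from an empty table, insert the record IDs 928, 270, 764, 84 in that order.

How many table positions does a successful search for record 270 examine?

928 hashes to 3; slot 3 is free → place at 3.
270 hashes to 3; 3 taken → place at 4.
764 hashes to 5; slot 5 is free → place at 5.
84 hashes to 1; slot 1 is free → place at 1.
Table: [., 84, ., 928, 270, 764, .]
Lookup 270: h=3, probe 3,4 → found at 4.

2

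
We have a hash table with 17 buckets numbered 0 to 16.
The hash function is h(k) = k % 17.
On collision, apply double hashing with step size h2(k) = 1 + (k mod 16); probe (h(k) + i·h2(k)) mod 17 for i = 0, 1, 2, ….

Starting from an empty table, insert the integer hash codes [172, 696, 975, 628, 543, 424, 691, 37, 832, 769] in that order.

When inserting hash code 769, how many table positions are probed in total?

4

172: h=2 => slot 2
696: h=16 => slot 16
975: h=6 => slot 6
628: h=16, h2=5, probe 16,4 => slot 4
543: h=16, h2=16, probe 16,15 => slot 15
424: h=16, h2=9, probe 16,8 => slot 8
691: h=11 => slot 11
37: h=3 => slot 3
832: h=16, h2=1, probe 16,0 => slot 0
769: h=4, h2=2, probe 4,6,8,10 => slot 10
Table: [832, —, 172, 37, 628, —, 975, —, 424, —, 769, 691, —, —, —, 543, 696]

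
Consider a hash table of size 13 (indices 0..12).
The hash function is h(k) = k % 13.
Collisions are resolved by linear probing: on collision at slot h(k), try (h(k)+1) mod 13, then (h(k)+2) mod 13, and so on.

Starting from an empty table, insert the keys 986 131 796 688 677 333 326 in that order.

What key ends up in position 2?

677

986: h=11 => slot 11
131: h=1 => slot 1
796: h=3 => slot 3
688: h=12 => slot 12
677: h=1, probe 1,2 => slot 2
333: h=8 => slot 8
326: h=1, probe 1,2,3,4 => slot 4
Table: [-, 131, 677, 796, 326, -, -, -, 333, -, -, 986, 688]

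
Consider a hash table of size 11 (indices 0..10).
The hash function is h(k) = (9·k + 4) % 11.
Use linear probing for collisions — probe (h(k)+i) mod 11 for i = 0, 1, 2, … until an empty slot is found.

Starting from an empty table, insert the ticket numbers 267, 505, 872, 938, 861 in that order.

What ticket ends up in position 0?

267: h=9 → slot 9
505: h=6 → slot 6
872: h=9, probe 9,10 → slot 10
938: h=9, probe 9,10,0 → slot 0
861: h=9, probe 9,10,0,1 → slot 1
Table: [938, 861, _, _, _, _, 505, _, _, 267, 872]

938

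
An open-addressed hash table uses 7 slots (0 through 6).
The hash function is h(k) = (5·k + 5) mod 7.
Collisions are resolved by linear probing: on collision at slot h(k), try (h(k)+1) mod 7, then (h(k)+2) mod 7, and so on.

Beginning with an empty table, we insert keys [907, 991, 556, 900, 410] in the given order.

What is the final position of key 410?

1

Insert 907: h=4, slot 4 empty => index 4.
Insert 991: h=4, slot 4 occupied => index 5.
Insert 556: h=6, slot 6 empty => index 6.
Insert 900: h=4, slots 4,5,6 occupied => index 0.
Insert 410: h=4, slots 4,5,6,0 occupied => index 1.
Table: [900, 410, -, -, 907, 991, 556]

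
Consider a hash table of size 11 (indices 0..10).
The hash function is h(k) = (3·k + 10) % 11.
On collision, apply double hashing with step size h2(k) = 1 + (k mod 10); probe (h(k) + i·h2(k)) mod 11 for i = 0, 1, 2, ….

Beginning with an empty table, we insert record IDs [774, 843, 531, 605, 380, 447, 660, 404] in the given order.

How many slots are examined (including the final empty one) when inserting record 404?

4

774 hashes to 0; slot 0 is free → place at 0.
843 hashes to 9; slot 9 is free → place at 9.
531 hashes to 8; slot 8 is free → place at 8.
605 hashes to 10; slot 10 is free → place at 10.
380 hashes to 6; slot 6 is free → place at 6.
447 hashes to 9, h2=8; 9,6 taken → place at 3.
660 hashes to 10, h2=1; 10,0 taken → place at 1.
404 hashes to 1, h2=5; 1,6,0 taken → place at 5.
Table: [774, 660, ∅, 447, ∅, 404, 380, ∅, 531, 843, 605]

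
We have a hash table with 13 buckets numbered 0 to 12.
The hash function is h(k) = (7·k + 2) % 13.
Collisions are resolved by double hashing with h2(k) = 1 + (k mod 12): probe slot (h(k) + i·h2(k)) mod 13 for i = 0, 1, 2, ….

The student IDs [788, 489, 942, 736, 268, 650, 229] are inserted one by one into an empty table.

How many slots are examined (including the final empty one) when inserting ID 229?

3

Insert 788: h=6, slot 6 empty => index 6.
Insert 489: h=6, h2=10, slot 6 occupied => index 3.
Insert 942: h=5, slot 5 empty => index 5.
Insert 736: h=6, h2=5, slot 6 occupied => index 11.
Insert 268: h=6, h2=5, slots 6,11,3 occupied => index 8.
Insert 650: h=2, slot 2 empty => index 2.
Insert 229: h=6, h2=2, slots 6,8 occupied => index 10.
Table: [∅, ∅, 650, 489, ∅, 942, 788, ∅, 268, ∅, 229, 736, ∅]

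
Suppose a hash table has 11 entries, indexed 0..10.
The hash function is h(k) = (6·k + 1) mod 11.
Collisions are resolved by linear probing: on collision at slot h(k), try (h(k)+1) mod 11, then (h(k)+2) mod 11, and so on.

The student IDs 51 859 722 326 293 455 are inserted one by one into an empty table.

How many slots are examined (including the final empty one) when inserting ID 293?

Insert 51: h=10, slot 10 empty => index 10.
Insert 859: h=7, slot 7 empty => index 7.
Insert 722: h=10, slot 10 occupied => index 0.
Insert 326: h=10, slots 10,0 occupied => index 1.
Insert 293: h=10, slots 10,0,1 occupied => index 2.
Insert 455: h=3, slot 3 empty => index 3.
Table: [722, 326, 293, 455, _, _, _, 859, _, _, 51]

4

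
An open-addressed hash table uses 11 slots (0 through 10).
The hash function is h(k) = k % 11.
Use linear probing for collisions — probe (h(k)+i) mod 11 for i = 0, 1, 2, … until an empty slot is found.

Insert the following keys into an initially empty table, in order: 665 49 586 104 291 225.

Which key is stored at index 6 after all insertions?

49

665 hashes to 5; slot 5 is free → place at 5.
49 hashes to 5; 5 taken → place at 6.
586 hashes to 3; slot 3 is free → place at 3.
104 hashes to 5; 5,6 taken → place at 7.
291 hashes to 5; 5,6,7 taken → place at 8.
225 hashes to 5; 5,6,7,8 taken → place at 9.
Table: [∅, ∅, ∅, 586, ∅, 665, 49, 104, 291, 225, ∅]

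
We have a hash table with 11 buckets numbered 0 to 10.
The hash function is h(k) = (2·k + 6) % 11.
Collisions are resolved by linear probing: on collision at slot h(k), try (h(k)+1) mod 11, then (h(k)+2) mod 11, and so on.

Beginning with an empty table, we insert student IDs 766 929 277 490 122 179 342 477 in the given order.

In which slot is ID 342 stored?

0

766: h=9 -> slot 9
929: h=5 -> slot 5
277: h=10 -> slot 10
490: h=7 -> slot 7
122: h=8 -> slot 8
179: h=1 -> slot 1
342: h=8, probe 8,9,10,0 -> slot 0
477: h=3 -> slot 3
Table: [342, 179, ∅, 477, ∅, 929, ∅, 490, 122, 766, 277]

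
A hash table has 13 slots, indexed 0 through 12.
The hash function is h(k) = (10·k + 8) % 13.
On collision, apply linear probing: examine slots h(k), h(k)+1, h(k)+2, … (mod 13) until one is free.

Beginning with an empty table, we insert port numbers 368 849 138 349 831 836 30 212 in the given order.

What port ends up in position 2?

30

Insert 368: h=9, slot 9 empty → index 9.
Insert 849: h=9, slot 9 occupied → index 10.
Insert 138: h=10, slot 10 occupied → index 11.
Insert 349: h=1, slot 1 empty → index 1.
Insert 831: h=11, slot 11 occupied → index 12.
Insert 836: h=9, slots 9,10,11,12 occupied → index 0.
Insert 30: h=9, slots 9,10,11,12,0,1 occupied → index 2.
Insert 212: h=9, slots 9,10,11,12,0,1,2 occupied → index 3.
Table: [836, 349, 30, 212, _, _, _, _, _, 368, 849, 138, 831]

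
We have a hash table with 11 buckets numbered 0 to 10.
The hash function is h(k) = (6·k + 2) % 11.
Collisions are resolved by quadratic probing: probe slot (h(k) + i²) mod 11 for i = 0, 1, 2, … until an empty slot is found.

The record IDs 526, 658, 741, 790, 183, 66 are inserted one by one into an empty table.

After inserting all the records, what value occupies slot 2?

658

526: h=1 -> slot 1
658: h=1, probe 1,2 -> slot 2
741: h=4 -> slot 4
790: h=1, probe 1,2,5 -> slot 5
183: h=0 -> slot 0
66: h=2, probe 2,3 -> slot 3
Table: [183, 526, 658, 66, 741, 790, _, _, _, _, _]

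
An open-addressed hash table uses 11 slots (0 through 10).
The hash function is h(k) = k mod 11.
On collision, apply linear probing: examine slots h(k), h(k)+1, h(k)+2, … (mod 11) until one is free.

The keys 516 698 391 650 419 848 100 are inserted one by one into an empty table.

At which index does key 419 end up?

2

Insert 516: h=10, slot 10 empty => index 10.
Insert 698: h=5, slot 5 empty => index 5.
Insert 391: h=6, slot 6 empty => index 6.
Insert 650: h=1, slot 1 empty => index 1.
Insert 419: h=1, slot 1 occupied => index 2.
Insert 848: h=1, slots 1,2 occupied => index 3.
Insert 100: h=1, slots 1,2,3 occupied => index 4.
Table: [., 650, 419, 848, 100, 698, 391, ., ., ., 516]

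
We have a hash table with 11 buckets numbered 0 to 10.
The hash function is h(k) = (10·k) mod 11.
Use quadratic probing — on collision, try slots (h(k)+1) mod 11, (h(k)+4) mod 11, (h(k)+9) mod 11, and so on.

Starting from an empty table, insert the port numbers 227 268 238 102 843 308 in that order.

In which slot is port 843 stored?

227: h=4 => slot 4
268: h=7 => slot 7
238: h=4, probe 4,5 => slot 5
102: h=8 => slot 8
843: h=4, probe 4,5,8,2 => slot 2
308: h=0 => slot 0
Table: [308, —, 843, —, 227, 238, —, 268, 102, —, —]

2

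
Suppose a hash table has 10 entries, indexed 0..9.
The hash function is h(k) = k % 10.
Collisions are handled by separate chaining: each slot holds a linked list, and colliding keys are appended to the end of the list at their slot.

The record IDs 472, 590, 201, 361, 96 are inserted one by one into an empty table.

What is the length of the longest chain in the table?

472 → bucket 2
590 → bucket 0
201 → bucket 1
361 → bucket 1 (collision)
96 → bucket 6
Final buckets:
0: 590
1: 201 -> 361
2: 472
3: ∅
4: ∅
5: ∅
6: 96
7: ∅
8: ∅
9: ∅

2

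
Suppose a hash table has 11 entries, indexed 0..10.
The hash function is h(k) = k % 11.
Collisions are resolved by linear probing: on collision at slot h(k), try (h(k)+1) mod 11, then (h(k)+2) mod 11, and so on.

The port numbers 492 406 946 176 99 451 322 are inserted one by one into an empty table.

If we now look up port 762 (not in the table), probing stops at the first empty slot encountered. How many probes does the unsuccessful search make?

492: h=8 => slot 8
406: h=10 => slot 10
946: h=0 => slot 0
176: h=0, probe 0,1 => slot 1
99: h=0, probe 0,1,2 => slot 2
451: h=0, probe 0,1,2,3 => slot 3
322: h=3, probe 3,4 => slot 4
Table: [946, 176, 99, 451, 322, ∅, ∅, ∅, 492, ∅, 406]
Lookup 762: h=3, probe 3,4,5 → slot 5 empty, not found.

3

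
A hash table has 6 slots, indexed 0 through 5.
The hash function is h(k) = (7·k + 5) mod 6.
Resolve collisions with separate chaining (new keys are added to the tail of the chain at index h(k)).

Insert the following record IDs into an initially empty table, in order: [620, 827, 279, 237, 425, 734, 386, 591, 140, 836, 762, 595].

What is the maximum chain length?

5

620 -> bucket 1
827 -> bucket 4
279 -> bucket 2
237 -> bucket 2 (collision)
425 -> bucket 4 (collision)
734 -> bucket 1 (collision)
386 -> bucket 1 (collision)
591 -> bucket 2 (collision)
140 -> bucket 1 (collision)
836 -> bucket 1 (collision)
762 -> bucket 5
595 -> bucket 0
Final buckets:
0: 595
1: 620 -> 734 -> 386 -> 140 -> 836
2: 279 -> 237 -> 591
3: _
4: 827 -> 425
5: 762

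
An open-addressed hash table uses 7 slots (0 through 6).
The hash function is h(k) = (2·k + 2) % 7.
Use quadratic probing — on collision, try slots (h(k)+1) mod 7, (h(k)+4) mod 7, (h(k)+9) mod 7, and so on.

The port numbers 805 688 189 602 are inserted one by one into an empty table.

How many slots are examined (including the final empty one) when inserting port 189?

2

805 hashes to 2; slot 2 is free -> place at 2.
688 hashes to 6; slot 6 is free -> place at 6.
189 hashes to 2; 2 taken -> place at 3.
602 hashes to 2; 2,3,6 taken -> place at 4.
Table: [_, _, 805, 189, 602, _, 688]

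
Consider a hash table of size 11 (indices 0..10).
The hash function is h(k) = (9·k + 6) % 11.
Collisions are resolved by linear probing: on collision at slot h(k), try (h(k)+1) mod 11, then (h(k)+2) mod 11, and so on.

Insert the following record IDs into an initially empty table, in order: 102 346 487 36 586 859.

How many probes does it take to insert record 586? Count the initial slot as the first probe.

4

102 hashes to 0; slot 0 is free => place at 0.
346 hashes to 7; slot 7 is free => place at 7.
487 hashes to 0; 0 taken => place at 1.
36 hashes to 0; 0,1 taken => place at 2.
586 hashes to 0; 0,1,2 taken => place at 3.
859 hashes to 4; slot 4 is free => place at 4.
Table: [102, 487, 36, 586, 859, -, -, 346, -, -, -]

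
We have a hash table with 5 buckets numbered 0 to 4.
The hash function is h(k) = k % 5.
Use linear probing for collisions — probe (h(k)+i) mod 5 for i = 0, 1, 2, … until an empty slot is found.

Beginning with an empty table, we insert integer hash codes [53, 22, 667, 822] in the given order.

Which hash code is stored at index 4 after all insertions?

667

53: h=3 → slot 3
22: h=2 → slot 2
667: h=2, probe 2,3,4 → slot 4
822: h=2, probe 2,3,4,0 → slot 0
Table: [822, ., 22, 53, 667]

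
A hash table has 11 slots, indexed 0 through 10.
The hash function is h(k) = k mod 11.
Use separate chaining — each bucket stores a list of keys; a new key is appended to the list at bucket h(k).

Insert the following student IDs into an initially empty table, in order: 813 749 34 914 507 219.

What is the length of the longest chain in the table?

813 -> bucket 10
749 -> bucket 1
34 -> bucket 1 (collision)
914 -> bucket 1 (collision)
507 -> bucket 1 (collision)
219 -> bucket 10 (collision)
Final buckets:
0: .
1: 749 -> 34 -> 914 -> 507
2: .
3: .
4: .
5: .
6: .
7: .
8: .
9: .
10: 813 -> 219

4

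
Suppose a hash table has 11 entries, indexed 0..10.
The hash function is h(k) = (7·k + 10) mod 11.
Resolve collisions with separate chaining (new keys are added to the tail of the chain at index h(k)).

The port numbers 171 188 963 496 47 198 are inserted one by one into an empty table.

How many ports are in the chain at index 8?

2

Insert 171: h=8, bucket 8 empty -> new chain.
Insert 188: h=6, bucket 6 empty -> new chain.
Insert 963: h=8, bucket 8 nonempty -> append to chain.
Insert 496: h=6, bucket 6 nonempty -> append to chain.
Insert 47: h=9, bucket 9 empty -> new chain.
Insert 198: h=10, bucket 10 empty -> new chain.
Final buckets:
0: .
1: .
2: .
3: .
4: .
5: .
6: 188 -> 496
7: .
8: 171 -> 963
9: 47
10: 198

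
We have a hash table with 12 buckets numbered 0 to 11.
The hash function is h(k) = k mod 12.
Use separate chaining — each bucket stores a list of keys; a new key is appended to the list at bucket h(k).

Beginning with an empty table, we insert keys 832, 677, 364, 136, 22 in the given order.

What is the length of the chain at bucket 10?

Insert 832: h=4, bucket 4 empty -> new chain.
Insert 677: h=5, bucket 5 empty -> new chain.
Insert 364: h=4, bucket 4 nonempty -> append to chain.
Insert 136: h=4, bucket 4 nonempty -> append to chain.
Insert 22: h=10, bucket 10 empty -> new chain.
Final buckets:
0: _
1: _
2: _
3: _
4: 832 -> 364 -> 136
5: 677
6: _
7: _
8: _
9: _
10: 22
11: _

1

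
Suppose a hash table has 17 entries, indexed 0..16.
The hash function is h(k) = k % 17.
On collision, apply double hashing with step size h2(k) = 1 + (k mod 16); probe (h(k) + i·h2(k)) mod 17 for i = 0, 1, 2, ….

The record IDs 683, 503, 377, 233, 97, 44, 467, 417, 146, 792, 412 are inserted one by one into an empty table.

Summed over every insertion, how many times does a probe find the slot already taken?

6

683: h=3 -> slot 3
503: h=10 -> slot 10
377: h=3, h2=10, probe 3,13 -> slot 13
233: h=12 -> slot 12
97: h=12, h2=2, probe 12,14 -> slot 14
44: h=10, h2=13, probe 10,6 -> slot 6
467: h=8 -> slot 8
417: h=9 -> slot 9
146: h=10, h2=3, probe 10,13,16 -> slot 16
792: h=10, h2=9, probe 10,2 -> slot 2
412: h=4 -> slot 4
Table: [_, _, 792, 683, 412, _, 44, _, 467, 417, 503, _, 233, 377, 97, _, 146]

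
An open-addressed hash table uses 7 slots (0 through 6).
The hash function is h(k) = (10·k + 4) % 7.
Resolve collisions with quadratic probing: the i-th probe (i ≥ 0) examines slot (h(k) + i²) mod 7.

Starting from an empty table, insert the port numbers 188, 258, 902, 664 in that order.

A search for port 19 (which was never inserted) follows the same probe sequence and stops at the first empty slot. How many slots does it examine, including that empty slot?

188 hashes to 1; slot 1 is free => place at 1.
258 hashes to 1; 1 taken => place at 2.
902 hashes to 1; 1,2 taken => place at 5.
664 hashes to 1; 1,2,5 taken => place at 3.
Table: [_, 188, 258, 664, _, 902, _]
Lookup 19: h=5, probe 5,6 → slot 6 empty, not found.

2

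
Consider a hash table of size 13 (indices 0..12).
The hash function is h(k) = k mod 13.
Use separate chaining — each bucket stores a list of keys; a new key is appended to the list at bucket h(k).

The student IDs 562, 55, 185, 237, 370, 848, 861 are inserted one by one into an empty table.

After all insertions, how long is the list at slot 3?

Insert 562: h=3, bucket 3 empty -> new chain.
Insert 55: h=3, bucket 3 nonempty -> append to chain.
Insert 185: h=3, bucket 3 nonempty -> append to chain.
Insert 237: h=3, bucket 3 nonempty -> append to chain.
Insert 370: h=6, bucket 6 empty -> new chain.
Insert 848: h=3, bucket 3 nonempty -> append to chain.
Insert 861: h=3, bucket 3 nonempty -> append to chain.
Final buckets:
0: -
1: -
2: -
3: 562 -> 55 -> 185 -> 237 -> 848 -> 861
4: -
5: -
6: 370
7: -
8: -
9: -
10: -
11: -
12: -

6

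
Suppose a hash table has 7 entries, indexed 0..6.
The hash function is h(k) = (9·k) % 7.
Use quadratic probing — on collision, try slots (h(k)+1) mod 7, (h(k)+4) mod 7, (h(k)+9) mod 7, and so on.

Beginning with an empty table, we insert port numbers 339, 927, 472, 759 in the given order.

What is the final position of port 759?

1

339: h=6 → slot 6
927: h=6, probe 6,0 → slot 0
472: h=6, probe 6,0,3 → slot 3
759: h=6, probe 6,0,3,1 → slot 1
Table: [927, 759, -, 472, -, -, 339]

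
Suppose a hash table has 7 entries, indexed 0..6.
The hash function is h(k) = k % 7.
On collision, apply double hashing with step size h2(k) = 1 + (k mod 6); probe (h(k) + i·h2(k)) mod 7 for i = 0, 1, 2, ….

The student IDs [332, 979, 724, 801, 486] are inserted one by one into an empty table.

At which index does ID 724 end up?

332 hashes to 3; slot 3 is free -> place at 3.
979 hashes to 6; slot 6 is free -> place at 6.
724 hashes to 3, h2=5; 3 taken -> place at 1.
801 hashes to 3, h2=4; 3 taken -> place at 0.
486 hashes to 3, h2=1; 3 taken -> place at 4.
Table: [801, 724, -, 332, 486, -, 979]

1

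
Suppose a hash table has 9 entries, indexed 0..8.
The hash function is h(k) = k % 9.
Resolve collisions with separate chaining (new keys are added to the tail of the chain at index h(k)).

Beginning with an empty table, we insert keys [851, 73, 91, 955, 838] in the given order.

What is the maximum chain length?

4

851 → bucket 5
73 → bucket 1
91 → bucket 1 (collision)
955 → bucket 1 (collision)
838 → bucket 1 (collision)
Final buckets:
0: -
1: 73 -> 91 -> 955 -> 838
2: -
3: -
4: -
5: 851
6: -
7: -
8: -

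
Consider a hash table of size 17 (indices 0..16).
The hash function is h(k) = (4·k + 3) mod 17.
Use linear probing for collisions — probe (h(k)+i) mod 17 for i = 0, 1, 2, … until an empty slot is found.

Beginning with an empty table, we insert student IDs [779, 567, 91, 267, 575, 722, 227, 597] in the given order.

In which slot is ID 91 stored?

11

Insert 779: h=8, slot 8 empty => index 8.
Insert 567: h=10, slot 10 empty => index 10.
Insert 91: h=10, slot 10 occupied => index 11.
Insert 267: h=0, slot 0 empty => index 0.
Insert 575: h=8, slot 8 occupied => index 9.
Insert 722: h=1, slot 1 empty => index 1.
Insert 227: h=10, slots 10,11 occupied => index 12.
Insert 597: h=11, slots 11,12 occupied => index 13.
Table: [267, 722, —, —, —, —, —, —, 779, 575, 567, 91, 227, 597, —, —, —]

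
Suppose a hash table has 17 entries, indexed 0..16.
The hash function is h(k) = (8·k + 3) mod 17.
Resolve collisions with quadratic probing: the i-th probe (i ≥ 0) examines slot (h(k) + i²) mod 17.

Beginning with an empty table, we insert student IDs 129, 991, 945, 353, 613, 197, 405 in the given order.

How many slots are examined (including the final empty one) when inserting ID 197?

3

129: h=15 => slot 15
991: h=9 => slot 9
945: h=15, probe 15,16 => slot 16
353: h=5 => slot 5
613: h=11 => slot 11
197: h=15, probe 15,16,2 => slot 2
405: h=13 => slot 13
Table: [_, _, 197, _, _, 353, _, _, _, 991, _, 613, _, 405, _, 129, 945]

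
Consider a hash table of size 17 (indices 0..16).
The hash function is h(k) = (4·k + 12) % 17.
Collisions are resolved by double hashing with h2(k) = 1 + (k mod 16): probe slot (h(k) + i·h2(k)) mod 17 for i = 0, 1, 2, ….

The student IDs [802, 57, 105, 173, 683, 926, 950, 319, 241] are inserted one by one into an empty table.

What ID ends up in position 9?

802 hashes to 7; slot 7 is free → place at 7.
57 hashes to 2; slot 2 is free → place at 2.
105 hashes to 7, h2=10; 7 taken → place at 0.
173 hashes to 7, h2=14; 7 taken → place at 4.
683 hashes to 7, h2=12; 7,2 taken → place at 14.
926 hashes to 10; slot 10 is free → place at 10.
950 hashes to 4, h2=7; 4 taken → place at 11.
319 hashes to 13; slot 13 is free → place at 13.
241 hashes to 7, h2=2; 7 taken → place at 9.
Table: [105, —, 57, —, 173, —, —, 802, —, 241, 926, 950, —, 319, 683, —, —]

241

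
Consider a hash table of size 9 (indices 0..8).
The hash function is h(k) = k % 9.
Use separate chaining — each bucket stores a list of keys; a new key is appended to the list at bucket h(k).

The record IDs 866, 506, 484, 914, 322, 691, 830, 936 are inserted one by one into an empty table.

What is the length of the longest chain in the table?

3

Insert 866: h=2, bucket 2 empty → new chain.
Insert 506: h=2, bucket 2 nonempty → append to chain.
Insert 484: h=7, bucket 7 empty → new chain.
Insert 914: h=5, bucket 5 empty → new chain.
Insert 322: h=7, bucket 7 nonempty → append to chain.
Insert 691: h=7, bucket 7 nonempty → append to chain.
Insert 830: h=2, bucket 2 nonempty → append to chain.
Insert 936: h=0, bucket 0 empty → new chain.
Final buckets:
0: 936
1: ∅
2: 866 -> 506 -> 830
3: ∅
4: ∅
5: 914
6: ∅
7: 484 -> 322 -> 691
8: ∅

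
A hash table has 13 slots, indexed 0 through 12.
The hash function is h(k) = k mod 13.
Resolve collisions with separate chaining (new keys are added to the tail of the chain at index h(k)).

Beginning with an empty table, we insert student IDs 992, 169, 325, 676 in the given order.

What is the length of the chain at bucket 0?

992 -> bucket 4
169 -> bucket 0
325 -> bucket 0 (collision)
676 -> bucket 0 (collision)
Final buckets:
0: 169 -> 325 -> 676
1: -
2: -
3: -
4: 992
5: -
6: -
7: -
8: -
9: -
10: -
11: -
12: -

3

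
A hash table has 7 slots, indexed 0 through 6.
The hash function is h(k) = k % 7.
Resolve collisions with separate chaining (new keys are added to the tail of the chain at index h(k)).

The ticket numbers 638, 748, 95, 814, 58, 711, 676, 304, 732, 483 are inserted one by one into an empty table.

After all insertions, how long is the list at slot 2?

2

638 -> bucket 1
748 -> bucket 6
95 -> bucket 4
814 -> bucket 2
58 -> bucket 2 (collision)
711 -> bucket 4 (collision)
676 -> bucket 4 (collision)
304 -> bucket 3
732 -> bucket 4 (collision)
483 -> bucket 0
Final buckets:
0: 483
1: 638
2: 814 -> 58
3: 304
4: 95 -> 711 -> 676 -> 732
5: ∅
6: 748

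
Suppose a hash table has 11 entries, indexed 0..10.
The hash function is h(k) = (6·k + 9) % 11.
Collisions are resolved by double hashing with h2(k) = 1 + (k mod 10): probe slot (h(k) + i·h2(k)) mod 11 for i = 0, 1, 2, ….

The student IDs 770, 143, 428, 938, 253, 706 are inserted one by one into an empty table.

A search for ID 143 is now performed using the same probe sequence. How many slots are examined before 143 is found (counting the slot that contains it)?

770: h=9 → slot 9
143: h=9, h2=4, probe 9,2 → slot 2
428: h=3 → slot 3
938: h=5 → slot 5
253: h=9, h2=4, probe 9,2,6 → slot 6
706: h=10 → slot 10
Table: [., ., 143, 428, ., 938, 253, ., ., 770, 706]
Lookup 143: h=9, h2=4, probe 9,2 → found at 2.

2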